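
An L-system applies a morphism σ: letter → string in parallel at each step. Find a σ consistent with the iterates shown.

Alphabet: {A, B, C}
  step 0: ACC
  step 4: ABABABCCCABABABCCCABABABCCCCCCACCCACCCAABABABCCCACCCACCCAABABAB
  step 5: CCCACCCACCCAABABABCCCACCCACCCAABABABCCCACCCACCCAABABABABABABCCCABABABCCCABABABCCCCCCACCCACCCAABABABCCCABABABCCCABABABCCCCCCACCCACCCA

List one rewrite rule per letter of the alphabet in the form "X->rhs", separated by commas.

  step 4 ⇒ step 5: ABABABCCCABABABCCCABABABCCCCCCACCCACCCAABABABCCCACCCACCCAABABAB ⇒ CCC·A·CCC·A·CCC·A·AB·AB·AB·CCC·A·CCC·A·CCC·A·AB·AB·AB·CCC·A·CCC·A·CCC·A·AB·AB·AB·AB·AB·AB·CCC·AB·AB·AB·CCC·AB·AB·AB·CCC·CCC·A·CCC·A·CCC·A·AB·AB·AB·CCC·AB·AB·AB·CCC·AB·AB·AB·CCC·CCC·A·CCC·A·CCC·A
    A ↦ CCC
    B ↦ A
    C ↦ AB

A->CCC, B->A, C->AB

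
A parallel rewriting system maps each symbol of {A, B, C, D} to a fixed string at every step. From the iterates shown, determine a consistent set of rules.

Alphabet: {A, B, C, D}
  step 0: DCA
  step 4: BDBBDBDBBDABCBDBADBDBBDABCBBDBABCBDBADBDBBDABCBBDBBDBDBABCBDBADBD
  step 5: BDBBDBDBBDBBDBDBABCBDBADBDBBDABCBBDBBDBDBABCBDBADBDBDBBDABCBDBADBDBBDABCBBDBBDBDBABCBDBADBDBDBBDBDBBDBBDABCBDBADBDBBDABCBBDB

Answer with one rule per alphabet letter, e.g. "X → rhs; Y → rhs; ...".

  step 4 ⇒ step 5: BDBBDBDBBDABCBDBADBDBBDABCBBDBABCBDBADBDBBDABCBBDBBDBDBABCBDBADBD ⇒ BD·B·BD·BD·B·BD·B·BD·BD·B·ABC·BD·BAD·BD·B·BD·ABC·B·BD·B·BD·BD·B·ABC·BD·BAD·BD·BD·B·BD·ABC·BD·BAD·BD·B·BD·ABC·B·BD·B·BD·BD·B·ABC·BD·BAD·BD·BD·B·BD·BD·B·BD·B·BD·ABC·BD·BAD·BD·B·BD·ABC·B·BD·B
    A ↦ ABC
    B ↦ BD
    C ↦ BAD
    D ↦ B

A->ABC, B->BD, C->BAD, D->B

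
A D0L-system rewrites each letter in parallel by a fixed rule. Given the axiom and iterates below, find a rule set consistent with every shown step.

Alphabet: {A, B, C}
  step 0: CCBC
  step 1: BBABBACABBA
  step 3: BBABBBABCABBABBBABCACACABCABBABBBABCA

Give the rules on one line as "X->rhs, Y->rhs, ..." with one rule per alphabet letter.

A->B, B->CA, C->BBA

  step 0 ⇒ step 1: CCBC ⇒ BBA·BBA·CA·BBA
    B ↦ CA
    C ↦ BBA
    A ↦ B  (constrained at step 1)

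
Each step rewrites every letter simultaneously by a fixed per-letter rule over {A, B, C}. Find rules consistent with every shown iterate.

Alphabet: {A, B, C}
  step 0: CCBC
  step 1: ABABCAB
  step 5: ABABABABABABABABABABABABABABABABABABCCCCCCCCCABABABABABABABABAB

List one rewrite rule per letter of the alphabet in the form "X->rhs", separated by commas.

  step 0 ⇒ step 1: CCBC ⇒ AB·AB·C·AB
    B ↦ C
    C ↦ AB
    A ↦ CC  (constrained at step 1)

A->CC, B->C, C->AB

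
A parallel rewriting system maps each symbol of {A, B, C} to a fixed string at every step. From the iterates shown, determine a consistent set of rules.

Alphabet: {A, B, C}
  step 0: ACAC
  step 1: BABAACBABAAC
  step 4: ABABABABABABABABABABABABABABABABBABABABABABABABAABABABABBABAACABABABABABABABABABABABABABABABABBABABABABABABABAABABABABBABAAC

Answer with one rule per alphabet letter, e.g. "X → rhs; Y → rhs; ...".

A->BAB, B->A, C->AAC

  step 0 ⇒ step 1: ACAC ⇒ BAB·AAC·BAB·AAC
    A ↦ BAB
    C ↦ AAC
    B ↦ A  (constrained at step 1)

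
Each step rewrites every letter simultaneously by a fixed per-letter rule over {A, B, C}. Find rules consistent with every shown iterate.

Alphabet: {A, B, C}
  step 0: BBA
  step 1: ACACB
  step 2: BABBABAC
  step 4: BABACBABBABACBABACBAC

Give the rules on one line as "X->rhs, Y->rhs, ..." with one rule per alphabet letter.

A->B, B->AC, C->AB

  step 1 ⇒ step 2: ACACB ⇒ B·AB·B·AB·AC
    A ↦ B
    B ↦ AC
    C ↦ AB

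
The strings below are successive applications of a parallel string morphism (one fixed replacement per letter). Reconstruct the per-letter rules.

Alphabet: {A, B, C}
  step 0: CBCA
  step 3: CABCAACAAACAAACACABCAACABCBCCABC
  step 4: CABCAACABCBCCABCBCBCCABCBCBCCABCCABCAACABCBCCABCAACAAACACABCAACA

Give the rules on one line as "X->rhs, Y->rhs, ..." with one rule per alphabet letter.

A->BC, B->AA, C->CA

  step 3 ⇒ step 4: CABCAACAAACAAACACABCAACABCBCCABC ⇒ CA·BC·AA·CA·BC·BC·CA·BC·BC·BC·CA·BC·BC·BC·CA·BC·CA·BC·AA·CA·BC·BC·CA·BC·AA·CA·AA·CA·CA·BC·AA·CA
    A ↦ BC
    B ↦ AA
    C ↦ CA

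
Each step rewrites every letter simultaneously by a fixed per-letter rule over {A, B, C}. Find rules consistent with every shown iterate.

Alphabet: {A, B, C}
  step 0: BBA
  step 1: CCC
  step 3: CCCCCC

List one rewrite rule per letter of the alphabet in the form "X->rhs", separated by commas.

  step 0 ⇒ step 1: BBA ⇒ C·C·C
    A ↦ C
    B ↦ C
    C ↦ AB  (constrained at step 1)

A->C, B->C, C->AB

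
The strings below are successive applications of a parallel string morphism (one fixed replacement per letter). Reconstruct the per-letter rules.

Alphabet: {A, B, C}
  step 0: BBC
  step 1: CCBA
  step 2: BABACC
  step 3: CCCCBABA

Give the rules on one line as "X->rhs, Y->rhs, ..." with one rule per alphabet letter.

  step 2 ⇒ step 3: BABACC ⇒ C·C·C·C·BA·BA
    A ↦ C
    B ↦ C
    C ↦ BA

A->C, B->C, C->BA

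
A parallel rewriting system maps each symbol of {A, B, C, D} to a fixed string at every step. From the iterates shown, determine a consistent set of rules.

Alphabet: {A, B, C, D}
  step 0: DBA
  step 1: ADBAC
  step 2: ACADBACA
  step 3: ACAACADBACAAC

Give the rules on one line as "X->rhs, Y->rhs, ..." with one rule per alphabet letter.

A->AC, B->DB, C->A, D->A

  step 2 ⇒ step 3: ACADBACA ⇒ AC·A·AC·A·DB·AC·A·AC
    A ↦ AC
    B ↦ DB
    C ↦ A
    D ↦ A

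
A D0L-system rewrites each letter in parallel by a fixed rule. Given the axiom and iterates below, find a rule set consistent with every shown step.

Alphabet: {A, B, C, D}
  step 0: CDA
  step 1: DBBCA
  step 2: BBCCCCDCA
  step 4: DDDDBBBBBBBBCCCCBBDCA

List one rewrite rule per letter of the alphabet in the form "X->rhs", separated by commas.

A->CA, B->CC, C->D, D->BB

  step 1 ⇒ step 2: DBBCA ⇒ BB·CC·CC·D·CA
    A ↦ CA
    B ↦ CC
    C ↦ D
    D ↦ BB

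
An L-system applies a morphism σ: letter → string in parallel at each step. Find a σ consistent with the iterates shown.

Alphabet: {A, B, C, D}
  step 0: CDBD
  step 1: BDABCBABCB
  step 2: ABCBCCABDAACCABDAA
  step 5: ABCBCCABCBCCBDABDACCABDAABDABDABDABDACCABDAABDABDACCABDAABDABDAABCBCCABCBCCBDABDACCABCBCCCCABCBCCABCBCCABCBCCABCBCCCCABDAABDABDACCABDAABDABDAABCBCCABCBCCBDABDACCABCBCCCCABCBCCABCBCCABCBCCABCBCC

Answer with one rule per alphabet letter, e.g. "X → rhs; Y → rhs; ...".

A->CC, B->A, C->BDA, D->BCB

  step 1 ⇒ step 2: BDABCBABCB ⇒ A·BCB·CC·A·BDA·A·CC·A·BDA·A
    A ↦ CC
    B ↦ A
    C ↦ BDA
    D ↦ BCB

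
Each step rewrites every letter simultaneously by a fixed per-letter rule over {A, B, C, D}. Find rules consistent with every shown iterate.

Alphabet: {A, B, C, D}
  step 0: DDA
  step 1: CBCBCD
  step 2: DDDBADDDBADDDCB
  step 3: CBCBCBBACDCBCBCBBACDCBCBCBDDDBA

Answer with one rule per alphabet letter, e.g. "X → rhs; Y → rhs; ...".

A->CD, B->BA, C->DDD, D->CB

  step 2 ⇒ step 3: DDDBADDDBADDDCB ⇒ CB·CB·CB·BA·CD·CB·CB·CB·BA·CD·CB·CB·CB·DDD·BA
    A ↦ CD
    B ↦ BA
    C ↦ DDD
    D ↦ CB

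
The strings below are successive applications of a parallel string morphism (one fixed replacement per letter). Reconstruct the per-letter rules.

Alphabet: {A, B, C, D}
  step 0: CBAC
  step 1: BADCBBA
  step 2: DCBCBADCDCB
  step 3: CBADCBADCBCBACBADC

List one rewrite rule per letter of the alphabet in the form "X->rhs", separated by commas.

A->B, B->DC, C->BA, D->C

  step 2 ⇒ step 3: DCBCBADCDCB ⇒ C·BA·DC·BA·DC·B·C·BA·C·BA·DC
    A ↦ B
    B ↦ DC
    C ↦ BA
    D ↦ C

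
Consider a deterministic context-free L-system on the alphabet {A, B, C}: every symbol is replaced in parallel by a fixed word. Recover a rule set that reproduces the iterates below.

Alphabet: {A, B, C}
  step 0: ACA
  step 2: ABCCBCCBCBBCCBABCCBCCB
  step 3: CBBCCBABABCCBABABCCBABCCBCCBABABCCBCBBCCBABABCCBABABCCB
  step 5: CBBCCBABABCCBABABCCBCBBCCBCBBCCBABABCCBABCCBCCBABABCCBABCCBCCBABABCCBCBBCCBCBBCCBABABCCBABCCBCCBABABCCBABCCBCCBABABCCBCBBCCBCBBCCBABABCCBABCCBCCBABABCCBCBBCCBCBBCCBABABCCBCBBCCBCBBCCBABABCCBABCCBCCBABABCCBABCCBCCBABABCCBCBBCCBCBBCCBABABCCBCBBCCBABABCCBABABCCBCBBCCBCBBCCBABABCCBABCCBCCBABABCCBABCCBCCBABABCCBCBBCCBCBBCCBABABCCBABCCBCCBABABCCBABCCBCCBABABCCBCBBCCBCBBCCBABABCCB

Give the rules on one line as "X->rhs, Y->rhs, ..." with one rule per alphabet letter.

  step 2 ⇒ step 3: ABCCBCCBCBBCCBABCCBCCB ⇒ CBB·CCB·AB·AB·CCB·AB·AB·CCB·AB·CCB·CCB·AB·AB·CCB·CBB·CCB·AB·AB·CCB·AB·AB·CCB
    A ↦ CBB
    B ↦ CCB
    C ↦ AB

A->CBB, B->CCB, C->AB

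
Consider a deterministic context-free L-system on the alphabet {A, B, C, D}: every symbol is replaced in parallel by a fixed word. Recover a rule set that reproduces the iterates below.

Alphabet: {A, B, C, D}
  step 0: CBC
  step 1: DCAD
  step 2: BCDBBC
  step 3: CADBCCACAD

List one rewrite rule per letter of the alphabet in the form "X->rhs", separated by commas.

  step 2 ⇒ step 3: BCDBBC ⇒ CA·D·BC·CA·CA·D
    B ↦ CA
    C ↦ D
    D ↦ BC
  step 1 ⇒ step 2: DCAD ⇒ BC·D·B·BC
    A ↦ B

A->B, B->CA, C->D, D->BC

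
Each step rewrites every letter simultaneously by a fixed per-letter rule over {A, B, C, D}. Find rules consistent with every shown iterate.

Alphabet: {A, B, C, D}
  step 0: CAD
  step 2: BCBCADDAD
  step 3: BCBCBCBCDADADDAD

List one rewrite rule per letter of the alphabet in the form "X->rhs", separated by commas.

  step 2 ⇒ step 3: BCBCADDAD ⇒ BC·BC·BC·BC·D·AD·AD·D·AD
    A ↦ D
    B ↦ BC
    C ↦ BC
    D ↦ AD

A->D, B->BC, C->BC, D->AD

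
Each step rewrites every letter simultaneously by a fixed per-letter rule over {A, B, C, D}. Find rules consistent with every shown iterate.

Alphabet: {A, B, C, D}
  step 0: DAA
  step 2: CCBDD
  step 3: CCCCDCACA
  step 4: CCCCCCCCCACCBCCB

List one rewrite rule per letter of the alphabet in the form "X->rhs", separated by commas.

  step 3 ⇒ step 4: CCCCDCACA ⇒ CC·CC·CC·CC·CA·CC·B·CC·B
    A ↦ B
    C ↦ CC
    D ↦ CA
  step 2 ⇒ step 3: CCBDD ⇒ CC·CC·D·CA·CA
    B ↦ D

A->B, B->D, C->CC, D->CA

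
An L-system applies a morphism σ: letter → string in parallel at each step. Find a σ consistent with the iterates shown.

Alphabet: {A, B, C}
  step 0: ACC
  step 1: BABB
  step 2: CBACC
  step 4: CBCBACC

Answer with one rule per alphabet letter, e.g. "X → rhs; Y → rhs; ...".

A->BA, B->C, C->B

  step 1 ⇒ step 2: BABB ⇒ C·BA·C·C
    A ↦ BA
    B ↦ C
  step 0 ⇒ step 1: ACC ⇒ BA·B·B
    C ↦ B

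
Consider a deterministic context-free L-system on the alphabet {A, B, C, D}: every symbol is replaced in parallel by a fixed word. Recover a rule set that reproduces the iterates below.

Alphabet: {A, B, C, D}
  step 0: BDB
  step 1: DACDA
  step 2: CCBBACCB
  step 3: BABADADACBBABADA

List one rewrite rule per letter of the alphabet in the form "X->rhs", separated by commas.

A->CB, B->DA, C->BA, D->C

  step 2 ⇒ step 3: CCBBACCB ⇒ BA·BA·DA·DA·CB·BA·BA·DA
    A ↦ CB
    B ↦ DA
    C ↦ BA
  step 0 ⇒ step 1: BDB ⇒ DA·C·DA
    D ↦ C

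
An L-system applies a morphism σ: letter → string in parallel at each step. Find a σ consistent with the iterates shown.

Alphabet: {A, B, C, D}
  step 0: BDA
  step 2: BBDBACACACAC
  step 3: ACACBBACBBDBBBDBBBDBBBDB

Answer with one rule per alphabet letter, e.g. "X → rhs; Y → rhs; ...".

A->BB, B->AC, C->DB, D->BB

  step 2 ⇒ step 3: BBDBACACACAC ⇒ AC·AC·BB·AC·BB·DB·BB·DB·BB·DB·BB·DB
    A ↦ BB
    B ↦ AC
    C ↦ DB
    D ↦ BB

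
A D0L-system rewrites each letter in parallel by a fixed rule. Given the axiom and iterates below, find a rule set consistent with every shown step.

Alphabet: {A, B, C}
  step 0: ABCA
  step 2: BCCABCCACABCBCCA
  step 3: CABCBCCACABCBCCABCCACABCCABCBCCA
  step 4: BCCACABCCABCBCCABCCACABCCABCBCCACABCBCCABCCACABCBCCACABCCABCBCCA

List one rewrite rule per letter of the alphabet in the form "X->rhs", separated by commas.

  step 3 ⇒ step 4: CABCBCCACABCBCCABCCACABCCABCBCCA ⇒ BC·CA·CA·BC·CA·BC·BC·CA·BC·CA·CA·BC·CA·BC·BC·CA·CA·BC·BC·CA·BC·CA·CA·BC·BC·CA·CA·BC·CA·BC·BC·CA
    A ↦ CA
    B ↦ CA
    C ↦ BC

A->CA, B->CA, C->BC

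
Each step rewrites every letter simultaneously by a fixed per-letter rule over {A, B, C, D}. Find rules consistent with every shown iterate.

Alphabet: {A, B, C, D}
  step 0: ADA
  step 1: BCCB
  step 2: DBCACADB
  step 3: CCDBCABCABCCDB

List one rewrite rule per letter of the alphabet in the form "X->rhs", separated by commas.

A->B, B->DB, C->CA, D->CC

  step 2 ⇒ step 3: DBCACADB ⇒ CC·DB·CA·B·CA·B·CC·DB
    A ↦ B
    B ↦ DB
    C ↦ CA
    D ↦ CC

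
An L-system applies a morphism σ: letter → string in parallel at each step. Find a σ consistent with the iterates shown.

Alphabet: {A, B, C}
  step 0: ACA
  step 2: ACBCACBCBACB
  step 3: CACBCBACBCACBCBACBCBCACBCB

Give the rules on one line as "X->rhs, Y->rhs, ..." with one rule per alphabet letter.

A->C, B->CB, C->ACB

  step 2 ⇒ step 3: ACBCACBCBACB ⇒ C·ACB·CB·ACB·C·ACB·CB·ACB·CB·C·ACB·CB
    A ↦ C
    B ↦ CB
    C ↦ ACB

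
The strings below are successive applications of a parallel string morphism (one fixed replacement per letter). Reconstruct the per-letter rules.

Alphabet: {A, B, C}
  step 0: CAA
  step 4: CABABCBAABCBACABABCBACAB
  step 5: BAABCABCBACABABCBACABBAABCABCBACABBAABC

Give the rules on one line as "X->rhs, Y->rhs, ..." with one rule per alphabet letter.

A->AB, B->C, C->BA

  step 4 ⇒ step 5: CABABCBAABCBACABABCBACAB ⇒ BA·AB·C·AB·C·BA·C·AB·AB·C·BA·C·AB·BA·AB·C·AB·C·BA·C·AB·BA·AB·C
    A ↦ AB
    B ↦ C
    C ↦ BA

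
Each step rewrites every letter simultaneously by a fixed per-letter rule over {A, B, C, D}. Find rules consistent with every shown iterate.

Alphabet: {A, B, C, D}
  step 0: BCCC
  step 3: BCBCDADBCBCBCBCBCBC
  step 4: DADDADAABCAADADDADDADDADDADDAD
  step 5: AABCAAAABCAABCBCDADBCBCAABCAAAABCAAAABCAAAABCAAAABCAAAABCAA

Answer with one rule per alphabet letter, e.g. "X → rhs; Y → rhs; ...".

A->BC, B->DA, C->D, D->AA

  step 4 ⇒ step 5: DADDADAABCAADADDADDADDADDADDAD ⇒ AA·BC·AA·AA·BC·AA·BC·BC·DA·D·BC·BC·AA·BC·AA·AA·BC·AA·AA·BC·AA·AA·BC·AA·AA·BC·AA·AA·BC·AA
    A ↦ BC
    B ↦ DA
    C ↦ D
    D ↦ AA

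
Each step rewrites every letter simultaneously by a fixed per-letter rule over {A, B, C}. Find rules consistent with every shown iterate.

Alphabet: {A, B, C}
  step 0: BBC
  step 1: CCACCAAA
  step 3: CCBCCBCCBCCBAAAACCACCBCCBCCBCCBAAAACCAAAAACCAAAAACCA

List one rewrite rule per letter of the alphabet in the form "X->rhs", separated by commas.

  step 0 ⇒ step 1: BBC ⇒ CCA·CCA·AA
    B ↦ CCA
    C ↦ AA
    A ↦ CCB  (constrained at step 1)

A->CCB, B->CCA, C->AA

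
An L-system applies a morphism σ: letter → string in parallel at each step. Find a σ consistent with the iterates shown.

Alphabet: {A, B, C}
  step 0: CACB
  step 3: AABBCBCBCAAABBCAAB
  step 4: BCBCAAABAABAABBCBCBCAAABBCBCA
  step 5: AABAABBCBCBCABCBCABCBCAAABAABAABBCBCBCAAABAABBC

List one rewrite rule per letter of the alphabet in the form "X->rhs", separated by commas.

A->BC, B->A, C->AB

  step 4 ⇒ step 5: BCBCAAABAABAABBCBCBCAAABBCBCA ⇒ A·AB·A·AB·BC·BC·BC·A·BC·BC·A·BC·BC·A·A·AB·A·AB·A·AB·BC·BC·BC·A·A·AB·A·AB·BC
    A ↦ BC
    B ↦ A
    C ↦ AB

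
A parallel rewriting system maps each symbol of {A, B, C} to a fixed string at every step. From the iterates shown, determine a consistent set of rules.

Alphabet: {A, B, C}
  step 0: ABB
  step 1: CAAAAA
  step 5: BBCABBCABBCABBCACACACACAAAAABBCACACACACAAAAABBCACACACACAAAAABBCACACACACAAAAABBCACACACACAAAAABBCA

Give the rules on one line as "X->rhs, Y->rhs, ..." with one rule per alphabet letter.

  step 0 ⇒ step 1: ABB ⇒ CA·AA·AA
    A ↦ CA
    B ↦ AA
    C ↦ BB  (constrained at step 1)

A->CA, B->AA, C->BB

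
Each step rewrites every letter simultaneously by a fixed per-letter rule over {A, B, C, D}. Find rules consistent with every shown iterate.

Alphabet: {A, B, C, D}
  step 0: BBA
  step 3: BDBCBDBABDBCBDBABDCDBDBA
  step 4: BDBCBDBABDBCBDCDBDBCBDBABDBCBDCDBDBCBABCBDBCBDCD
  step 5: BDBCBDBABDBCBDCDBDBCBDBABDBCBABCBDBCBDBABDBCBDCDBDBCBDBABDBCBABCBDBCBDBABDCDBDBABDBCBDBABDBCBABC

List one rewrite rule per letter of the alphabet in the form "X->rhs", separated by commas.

A->CD, B->BD, C->BA, D->BC

  step 4 ⇒ step 5: BDBCBDBABDBCBDCDBDBCBDBABDBCBDCDBDBCBABCBDBCBDCD ⇒ BD·BC·BD·BA·BD·BC·BD·CD·BD·BC·BD·BA·BD·BC·BA·BC·BD·BC·BD·BA·BD·BC·BD·CD·BD·BC·BD·BA·BD·BC·BA·BC·BD·BC·BD·BA·BD·CD·BD·BA·BD·BC·BD·BA·BD·BC·BA·BC
    A ↦ CD
    B ↦ BD
    C ↦ BA
    D ↦ BC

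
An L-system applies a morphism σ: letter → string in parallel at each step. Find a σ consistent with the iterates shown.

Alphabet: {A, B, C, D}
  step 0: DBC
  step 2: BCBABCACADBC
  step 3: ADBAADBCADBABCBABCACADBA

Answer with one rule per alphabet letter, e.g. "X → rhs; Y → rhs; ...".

  step 2 ⇒ step 3: BCBABCACADBC ⇒ AD·BA·AD·BC·AD·BA·BC·BA·BC·AC·AD·BA
    A ↦ BC
    B ↦ AD
    C ↦ BA
    D ↦ AC

A->BC, B->AD, C->BA, D->AC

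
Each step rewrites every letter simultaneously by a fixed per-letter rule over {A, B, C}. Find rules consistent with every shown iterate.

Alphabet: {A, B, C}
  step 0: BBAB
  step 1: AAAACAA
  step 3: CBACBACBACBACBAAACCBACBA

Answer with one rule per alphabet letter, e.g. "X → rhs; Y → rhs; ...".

A->C, B->AA, C->CBA

  step 0 ⇒ step 1: BBAB ⇒ AA·AA·C·AA
    A ↦ C
    B ↦ AA
    C ↦ CBA  (constrained at step 1)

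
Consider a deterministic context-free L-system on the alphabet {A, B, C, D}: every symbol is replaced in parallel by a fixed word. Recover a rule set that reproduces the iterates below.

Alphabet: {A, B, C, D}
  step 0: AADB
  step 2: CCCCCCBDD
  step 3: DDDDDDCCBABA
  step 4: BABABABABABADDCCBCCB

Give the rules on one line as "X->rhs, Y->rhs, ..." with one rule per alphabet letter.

  step 3 ⇒ step 4: DDDDDDCCBABA ⇒ BA·BA·BA·BA·BA·BA·D·D·CC·B·CC·B
    A ↦ B
    B ↦ CC
    C ↦ D
    D ↦ BA

A->B, B->CC, C->D, D->BA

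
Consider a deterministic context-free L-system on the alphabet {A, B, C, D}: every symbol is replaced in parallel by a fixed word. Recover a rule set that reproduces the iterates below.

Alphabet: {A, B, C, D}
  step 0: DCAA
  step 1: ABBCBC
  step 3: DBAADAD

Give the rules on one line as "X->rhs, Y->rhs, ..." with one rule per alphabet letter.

A->BC, B->D, C->B, D->A

  step 0 ⇒ step 1: DCAA ⇒ A·B·BC·BC
    A ↦ BC
    C ↦ B
    D ↦ A
    B ↦ D  (constrained at step 1)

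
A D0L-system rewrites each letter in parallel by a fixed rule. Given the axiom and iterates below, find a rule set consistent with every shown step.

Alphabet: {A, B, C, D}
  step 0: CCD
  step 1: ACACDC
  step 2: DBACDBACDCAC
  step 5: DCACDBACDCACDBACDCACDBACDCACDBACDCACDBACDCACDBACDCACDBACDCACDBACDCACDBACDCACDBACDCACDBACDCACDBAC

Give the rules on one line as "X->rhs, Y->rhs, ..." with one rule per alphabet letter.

A->DB, B->AC, C->AC, D->DC

  step 1 ⇒ step 2: ACACDC ⇒ DB·AC·DB·AC·DC·AC
    A ↦ DB
    C ↦ AC
    D ↦ DC
    B ↦ AC  (constrained at step 2)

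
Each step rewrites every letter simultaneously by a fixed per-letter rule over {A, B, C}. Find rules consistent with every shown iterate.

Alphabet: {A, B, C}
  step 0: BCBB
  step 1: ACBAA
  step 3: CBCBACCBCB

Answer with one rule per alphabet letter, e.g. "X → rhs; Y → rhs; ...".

A->C, B->A, C->CB

  step 0 ⇒ step 1: BCBB ⇒ A·CB·A·A
    B ↦ A
    C ↦ CB
    A ↦ C  (constrained at step 1)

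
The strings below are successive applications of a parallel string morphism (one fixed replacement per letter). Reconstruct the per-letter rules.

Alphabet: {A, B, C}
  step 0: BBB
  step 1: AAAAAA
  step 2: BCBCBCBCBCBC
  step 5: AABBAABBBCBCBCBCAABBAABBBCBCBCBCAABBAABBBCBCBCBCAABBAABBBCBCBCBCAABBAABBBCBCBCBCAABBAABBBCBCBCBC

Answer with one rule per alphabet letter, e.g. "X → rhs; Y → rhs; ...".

  step 1 ⇒ step 2: AAAAAA ⇒ BC·BC·BC·BC·BC·BC
    A ↦ BC
  step 0 ⇒ step 1: BBB ⇒ AA·AA·AA
    B ↦ AA
    C ↦ BB  (constrained at step 2)

A->BC, B->AA, C->BB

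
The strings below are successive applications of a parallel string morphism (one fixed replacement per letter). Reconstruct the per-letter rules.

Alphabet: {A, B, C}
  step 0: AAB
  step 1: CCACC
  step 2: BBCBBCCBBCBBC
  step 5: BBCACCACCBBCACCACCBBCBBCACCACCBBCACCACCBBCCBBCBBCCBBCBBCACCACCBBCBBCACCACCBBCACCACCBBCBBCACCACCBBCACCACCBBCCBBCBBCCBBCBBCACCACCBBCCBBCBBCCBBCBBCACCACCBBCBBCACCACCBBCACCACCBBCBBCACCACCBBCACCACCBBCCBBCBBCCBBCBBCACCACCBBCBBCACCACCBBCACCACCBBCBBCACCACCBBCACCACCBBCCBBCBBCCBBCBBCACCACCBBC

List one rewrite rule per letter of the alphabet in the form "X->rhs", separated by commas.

  step 1 ⇒ step 2: CCACC ⇒ BBC·BBC·C·BBC·BBC
    A ↦ C
    C ↦ BBC
  step 0 ⇒ step 1: AAB ⇒ C·C·ACC
    B ↦ ACC

A->C, B->ACC, C->BBC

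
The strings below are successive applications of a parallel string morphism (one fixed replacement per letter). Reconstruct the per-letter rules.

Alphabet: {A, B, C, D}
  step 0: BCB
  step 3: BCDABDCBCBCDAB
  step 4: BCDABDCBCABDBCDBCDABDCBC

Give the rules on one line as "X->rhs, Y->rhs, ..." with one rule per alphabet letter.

A->DC, B->BC, C->D, D->AB

  step 3 ⇒ step 4: BCDABDCBCBCDAB ⇒ BC·D·AB·DC·BC·AB·D·BC·D·BC·D·AB·DC·BC
    A ↦ DC
    B ↦ BC
    C ↦ D
    D ↦ AB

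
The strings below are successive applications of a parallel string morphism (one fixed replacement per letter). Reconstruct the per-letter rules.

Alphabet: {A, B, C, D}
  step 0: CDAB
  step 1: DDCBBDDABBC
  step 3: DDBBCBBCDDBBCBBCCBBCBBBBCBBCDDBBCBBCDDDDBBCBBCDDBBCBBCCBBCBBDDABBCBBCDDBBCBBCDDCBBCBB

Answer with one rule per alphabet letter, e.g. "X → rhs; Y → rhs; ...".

A->DDA, B->BBC, C->DD, D->CBB

  step 0 ⇒ step 1: CDAB ⇒ DD·CBB·DDA·BBC
    A ↦ DDA
    B ↦ BBC
    C ↦ DD
    D ↦ CBB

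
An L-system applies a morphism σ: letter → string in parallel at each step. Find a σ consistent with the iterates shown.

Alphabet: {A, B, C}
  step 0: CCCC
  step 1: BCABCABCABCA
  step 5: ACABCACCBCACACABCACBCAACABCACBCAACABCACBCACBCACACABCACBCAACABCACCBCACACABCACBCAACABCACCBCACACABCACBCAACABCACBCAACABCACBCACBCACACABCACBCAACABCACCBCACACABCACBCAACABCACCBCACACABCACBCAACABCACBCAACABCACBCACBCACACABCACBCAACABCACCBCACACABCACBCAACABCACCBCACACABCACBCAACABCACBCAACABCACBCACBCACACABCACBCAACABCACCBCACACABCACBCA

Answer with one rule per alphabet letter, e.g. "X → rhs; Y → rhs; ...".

  step 0 ⇒ step 1: CCCC ⇒ BCA·BCA·BCA·BCA
    C ↦ BCA
    A ↦ C  (constrained at step 1)
    B ↦ ACA  (constrained at step 1)

A->C, B->ACA, C->BCA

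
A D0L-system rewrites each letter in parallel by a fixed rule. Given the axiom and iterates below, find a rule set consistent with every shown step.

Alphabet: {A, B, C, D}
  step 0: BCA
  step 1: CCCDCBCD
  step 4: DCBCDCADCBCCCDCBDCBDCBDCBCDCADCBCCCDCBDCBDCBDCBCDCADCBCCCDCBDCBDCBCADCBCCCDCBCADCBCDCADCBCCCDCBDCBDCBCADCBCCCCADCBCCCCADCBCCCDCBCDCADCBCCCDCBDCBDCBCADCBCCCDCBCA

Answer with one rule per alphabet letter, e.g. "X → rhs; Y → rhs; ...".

A->CD, B->CCC, C->DCB, D->CA

  step 0 ⇒ step 1: BCA ⇒ CCC·DCB·CD
    A ↦ CD
    B ↦ CCC
    C ↦ DCB
    D ↦ CA  (constrained at step 1)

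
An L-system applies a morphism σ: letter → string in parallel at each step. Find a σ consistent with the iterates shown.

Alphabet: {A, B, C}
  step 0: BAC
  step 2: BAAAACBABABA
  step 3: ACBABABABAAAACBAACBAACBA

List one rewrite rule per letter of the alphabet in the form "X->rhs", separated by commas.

  step 2 ⇒ step 3: BAAAACBABABA ⇒ AC·BA·BA·BA·BA·AA·AC·BA·AC·BA·AC·BA
    A ↦ BA
    B ↦ AC
    C ↦ AA

A->BA, B->AC, C->AA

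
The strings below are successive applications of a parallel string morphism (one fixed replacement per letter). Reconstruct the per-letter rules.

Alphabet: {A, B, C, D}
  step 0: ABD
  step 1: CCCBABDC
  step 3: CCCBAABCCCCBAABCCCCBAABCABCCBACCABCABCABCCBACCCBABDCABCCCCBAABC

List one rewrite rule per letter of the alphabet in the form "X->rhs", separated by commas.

  step 0 ⇒ step 1: ABD ⇒ CC·CBA·BDC
    A ↦ CC
    B ↦ CBA
    D ↦ BDC
    C ↦ ABC  (constrained at step 1)

A->CC, B->CBA, C->ABC, D->BDC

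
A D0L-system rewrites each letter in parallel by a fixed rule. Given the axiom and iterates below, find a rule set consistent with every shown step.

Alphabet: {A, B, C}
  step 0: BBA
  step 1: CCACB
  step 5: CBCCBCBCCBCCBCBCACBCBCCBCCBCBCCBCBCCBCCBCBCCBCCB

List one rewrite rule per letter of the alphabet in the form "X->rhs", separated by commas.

  step 0 ⇒ step 1: BBA ⇒ C·C·ACB
    A ↦ ACB
    B ↦ C
    C ↦ CB  (constrained at step 1)

A->ACB, B->C, C->CB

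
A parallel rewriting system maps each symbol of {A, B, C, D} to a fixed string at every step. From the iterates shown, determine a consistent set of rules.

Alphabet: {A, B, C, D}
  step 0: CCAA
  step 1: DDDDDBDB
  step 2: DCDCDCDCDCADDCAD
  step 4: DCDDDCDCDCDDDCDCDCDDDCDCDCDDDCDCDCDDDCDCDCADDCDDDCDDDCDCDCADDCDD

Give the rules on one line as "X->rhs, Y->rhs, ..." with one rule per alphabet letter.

A->DB, B->AD, C->DD, D->DC

  step 1 ⇒ step 2: DDDDDBDB ⇒ DC·DC·DC·DC·DC·AD·DC·AD
    B ↦ AD
    D ↦ DC
  step 0 ⇒ step 1: CCAA ⇒ DD·DD·DB·DB
    A ↦ DB
  step 0 ⇒ step 1: CCAA ⇒ DD·DD·DB·DB
    C ↦ DD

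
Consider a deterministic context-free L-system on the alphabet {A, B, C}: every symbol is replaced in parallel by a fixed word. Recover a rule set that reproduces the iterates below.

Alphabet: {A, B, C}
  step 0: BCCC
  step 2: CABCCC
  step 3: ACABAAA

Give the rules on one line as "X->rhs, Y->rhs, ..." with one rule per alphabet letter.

A->C, B->AB, C->A

  step 2 ⇒ step 3: CABCCC ⇒ A·C·AB·A·A·A
    A ↦ C
    B ↦ AB
    C ↦ A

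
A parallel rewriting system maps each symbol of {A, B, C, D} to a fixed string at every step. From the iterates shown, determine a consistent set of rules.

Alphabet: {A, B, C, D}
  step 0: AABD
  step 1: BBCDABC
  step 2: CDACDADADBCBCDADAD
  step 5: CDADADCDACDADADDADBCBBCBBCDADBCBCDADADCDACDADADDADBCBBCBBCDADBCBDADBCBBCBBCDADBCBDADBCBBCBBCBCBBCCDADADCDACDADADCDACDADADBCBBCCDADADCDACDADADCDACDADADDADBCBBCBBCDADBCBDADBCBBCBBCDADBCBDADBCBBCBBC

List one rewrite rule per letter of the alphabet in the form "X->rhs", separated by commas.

A->B, B->CDA, C->DAD, D->BC

  step 1 ⇒ step 2: BBCDABC ⇒ CDA·CDA·DAD·BC·B·CDA·DAD
    A ↦ B
    B ↦ CDA
    C ↦ DAD
    D ↦ BC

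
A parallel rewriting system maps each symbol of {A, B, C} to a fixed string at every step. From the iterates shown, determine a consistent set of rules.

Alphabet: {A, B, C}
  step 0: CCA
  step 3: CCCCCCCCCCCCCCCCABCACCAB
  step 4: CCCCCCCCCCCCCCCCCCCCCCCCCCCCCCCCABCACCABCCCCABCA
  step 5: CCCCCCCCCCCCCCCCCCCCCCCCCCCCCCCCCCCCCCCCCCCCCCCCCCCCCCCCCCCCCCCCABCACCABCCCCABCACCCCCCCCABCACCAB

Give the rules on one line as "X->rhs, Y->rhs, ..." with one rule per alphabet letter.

  step 4 ⇒ step 5: CCCCCCCCCCCCCCCCCCCCCCCCCCCCCCCCABCACCABCCCCABCA ⇒ CC·CC·CC·CC·CC·CC·CC·CC·CC·CC·CC·CC·CC·CC·CC·CC·CC·CC·CC·CC·CC·CC·CC·CC·CC·CC·CC·CC·CC·CC·CC·CC·AB·CA·CC·AB·CC·CC·AB·CA·CC·CC·CC·CC·AB·CA·CC·AB
    A ↦ AB
    B ↦ CA
    C ↦ CC

A->AB, B->CA, C->CC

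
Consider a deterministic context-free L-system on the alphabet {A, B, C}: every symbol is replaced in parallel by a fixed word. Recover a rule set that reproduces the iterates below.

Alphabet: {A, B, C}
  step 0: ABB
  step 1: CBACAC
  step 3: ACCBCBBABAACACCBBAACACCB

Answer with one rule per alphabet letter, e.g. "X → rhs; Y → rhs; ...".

A->CB, B->AC, C->BA

  step 0 ⇒ step 1: ABB ⇒ CB·AC·AC
    A ↦ CB
    B ↦ AC
    C ↦ BA  (constrained at step 1)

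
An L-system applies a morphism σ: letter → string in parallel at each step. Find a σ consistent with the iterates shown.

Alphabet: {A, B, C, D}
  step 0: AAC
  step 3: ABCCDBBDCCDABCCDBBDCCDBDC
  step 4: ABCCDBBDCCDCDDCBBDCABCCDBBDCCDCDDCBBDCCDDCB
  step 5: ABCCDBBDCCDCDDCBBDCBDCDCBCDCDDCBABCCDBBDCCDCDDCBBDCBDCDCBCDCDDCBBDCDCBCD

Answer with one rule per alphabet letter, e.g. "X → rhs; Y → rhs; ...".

  step 4 ⇒ step 5: ABCCDBBDCCDCDDCBBDCABCCDBBDCCDCDDCBBDCCDDCB ⇒ ABC·CD·B·B·DC·CD·CD·DC·B·B·DC·B·DC·DC·B·CD·CD·DC·B·ABC·CD·B·B·DC·CD·CD·DC·B·B·DC·B·DC·DC·B·CD·CD·DC·B·B·DC·DC·B·CD
    A ↦ ABC
    B ↦ CD
    C ↦ B
    D ↦ DC

A->ABC, B->CD, C->B, D->DC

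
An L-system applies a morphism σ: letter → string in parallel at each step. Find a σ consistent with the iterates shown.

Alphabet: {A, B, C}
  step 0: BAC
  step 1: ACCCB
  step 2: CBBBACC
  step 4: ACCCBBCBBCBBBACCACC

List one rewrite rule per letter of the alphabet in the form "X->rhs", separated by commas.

  step 1 ⇒ step 2: ACCCB ⇒ C·B·B·B·ACC
    A ↦ C
    B ↦ ACC
    C ↦ B

A->C, B->ACC, C->B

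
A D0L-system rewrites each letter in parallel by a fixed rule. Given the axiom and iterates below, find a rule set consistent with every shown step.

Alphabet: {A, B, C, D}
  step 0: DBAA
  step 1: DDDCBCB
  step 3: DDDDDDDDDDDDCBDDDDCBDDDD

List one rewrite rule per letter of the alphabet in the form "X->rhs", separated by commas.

  step 0 ⇒ step 1: DBAA ⇒ DD·D·CB·CB
    A ↦ CB
    B ↦ D
    D ↦ DD
    C ↦ AD  (constrained at step 1)

A->CB, B->D, C->AD, D->DD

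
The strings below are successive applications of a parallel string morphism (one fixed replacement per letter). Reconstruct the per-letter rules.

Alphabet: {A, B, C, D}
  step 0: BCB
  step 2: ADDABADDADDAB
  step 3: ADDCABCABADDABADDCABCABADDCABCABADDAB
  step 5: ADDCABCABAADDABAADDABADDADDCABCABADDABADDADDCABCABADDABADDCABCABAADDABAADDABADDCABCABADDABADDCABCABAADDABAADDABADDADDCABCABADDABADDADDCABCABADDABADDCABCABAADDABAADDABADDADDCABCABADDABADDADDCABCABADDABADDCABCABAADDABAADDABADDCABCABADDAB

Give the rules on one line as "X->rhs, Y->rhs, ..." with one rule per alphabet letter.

A->ADD, B->AB, C->A, D->CAB

  step 2 ⇒ step 3: ADDABADDADDAB ⇒ ADD·CAB·CAB·ADD·AB·ADD·CAB·CAB·ADD·CAB·CAB·ADD·AB
    A ↦ ADD
    B ↦ AB
    D ↦ CAB
    C ↦ A  (constrained at step 0)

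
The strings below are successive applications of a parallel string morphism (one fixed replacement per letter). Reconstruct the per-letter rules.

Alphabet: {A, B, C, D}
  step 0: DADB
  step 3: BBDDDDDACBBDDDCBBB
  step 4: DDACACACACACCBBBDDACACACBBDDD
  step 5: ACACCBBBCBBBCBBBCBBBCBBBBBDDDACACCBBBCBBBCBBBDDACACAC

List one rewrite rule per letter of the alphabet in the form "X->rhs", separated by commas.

A->CB, B->D, C->BB, D->AC

  step 4 ⇒ step 5: DDACACACACACCBBBDDACACACBBDDD ⇒ AC·AC·CB·BB·CB·BB·CB·BB·CB·BB·CB·BB·BB·D·D·D·AC·AC·CB·BB·CB·BB·CB·BB·D·D·AC·AC·AC
    A ↦ CB
    B ↦ D
    C ↦ BB
    D ↦ AC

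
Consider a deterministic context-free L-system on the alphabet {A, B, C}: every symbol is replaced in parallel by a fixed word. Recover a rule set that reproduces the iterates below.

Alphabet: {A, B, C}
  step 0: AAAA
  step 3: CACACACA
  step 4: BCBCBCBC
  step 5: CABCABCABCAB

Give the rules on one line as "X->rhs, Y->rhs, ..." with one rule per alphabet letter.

A->C, B->CA, C->B

  step 4 ⇒ step 5: BCBCBCBC ⇒ CA·B·CA·B·CA·B·CA·B
    B ↦ CA
    C ↦ B
  step 3 ⇒ step 4: CACACACA ⇒ B·C·B·C·B·C·B·C
    A ↦ C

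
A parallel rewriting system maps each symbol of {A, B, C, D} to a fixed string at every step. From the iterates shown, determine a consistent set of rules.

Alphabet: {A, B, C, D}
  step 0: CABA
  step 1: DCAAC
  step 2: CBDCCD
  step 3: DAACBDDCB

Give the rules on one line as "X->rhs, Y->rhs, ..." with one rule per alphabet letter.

  step 2 ⇒ step 3: CBDCCD ⇒ D·AA·CB·D·D·CB
    B ↦ AA
    C ↦ D
    D ↦ CB
  step 0 ⇒ step 1: CABA ⇒ D·C·AA·C
    A ↦ C

A->C, B->AA, C->D, D->CB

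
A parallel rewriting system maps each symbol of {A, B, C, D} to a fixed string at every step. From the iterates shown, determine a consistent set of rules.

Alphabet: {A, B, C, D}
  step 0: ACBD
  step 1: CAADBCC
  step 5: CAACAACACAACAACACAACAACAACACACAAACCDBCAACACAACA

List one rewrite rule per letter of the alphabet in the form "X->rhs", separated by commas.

A->CA, B->DB, C->A, D->CC

  step 0 ⇒ step 1: ACBD ⇒ CA·A·DB·CC
    A ↦ CA
    B ↦ DB
    C ↦ A
    D ↦ CC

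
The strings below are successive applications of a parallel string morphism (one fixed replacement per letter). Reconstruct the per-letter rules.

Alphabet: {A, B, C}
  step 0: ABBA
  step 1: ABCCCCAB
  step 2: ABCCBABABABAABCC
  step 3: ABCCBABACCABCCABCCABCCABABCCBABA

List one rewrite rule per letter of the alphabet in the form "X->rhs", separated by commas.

  step 2 ⇒ step 3: ABCCBABABABAABCC ⇒ AB·CC·BA·BA·CC·AB·CC·AB·CC·AB·CC·AB·AB·CC·BA·BA
    A ↦ AB
    B ↦ CC
    C ↦ BA

A->AB, B->CC, C->BA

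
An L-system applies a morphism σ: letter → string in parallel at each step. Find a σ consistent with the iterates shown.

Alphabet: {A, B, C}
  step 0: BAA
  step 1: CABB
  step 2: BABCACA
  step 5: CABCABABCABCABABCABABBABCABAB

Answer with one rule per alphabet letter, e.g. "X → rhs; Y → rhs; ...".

  step 1 ⇒ step 2: CABB ⇒ BA·B·CA·CA
    A ↦ B
    B ↦ CA
    C ↦ BA

A->B, B->CA, C->BA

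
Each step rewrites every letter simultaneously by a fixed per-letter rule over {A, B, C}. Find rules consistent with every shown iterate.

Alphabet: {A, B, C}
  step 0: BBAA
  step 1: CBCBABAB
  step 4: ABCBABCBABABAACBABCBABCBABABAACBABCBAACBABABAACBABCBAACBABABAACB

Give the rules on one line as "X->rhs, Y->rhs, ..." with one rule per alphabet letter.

  step 0 ⇒ step 1: BBAA ⇒ CB·CB·AB·AB
    A ↦ AB
    B ↦ CB
    C ↦ AA  (constrained at step 1)

A->AB, B->CB, C->AA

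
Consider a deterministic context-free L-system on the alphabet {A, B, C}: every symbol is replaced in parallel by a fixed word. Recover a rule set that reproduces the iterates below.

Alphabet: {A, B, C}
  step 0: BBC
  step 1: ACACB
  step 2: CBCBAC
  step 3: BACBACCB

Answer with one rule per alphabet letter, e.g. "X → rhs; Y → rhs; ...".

  step 2 ⇒ step 3: CBCBAC ⇒ B·AC·B·AC·C·B
    A ↦ C
    B ↦ AC
    C ↦ B

A->C, B->AC, C->B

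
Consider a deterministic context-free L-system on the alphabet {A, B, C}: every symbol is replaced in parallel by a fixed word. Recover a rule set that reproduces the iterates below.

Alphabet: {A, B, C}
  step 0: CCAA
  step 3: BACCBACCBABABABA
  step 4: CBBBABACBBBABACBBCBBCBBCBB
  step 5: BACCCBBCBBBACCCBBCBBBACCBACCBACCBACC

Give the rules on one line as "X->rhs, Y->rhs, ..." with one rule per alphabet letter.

A->BB, B->C, C->BA

  step 4 ⇒ step 5: CBBBABACBBBABACBBCBBCBBCBB ⇒ BA·C·C·C·BB·C·BB·BA·C·C·C·BB·C·BB·BA·C·C·BA·C·C·BA·C·C·BA·C·C
    A ↦ BB
    B ↦ C
    C ↦ BA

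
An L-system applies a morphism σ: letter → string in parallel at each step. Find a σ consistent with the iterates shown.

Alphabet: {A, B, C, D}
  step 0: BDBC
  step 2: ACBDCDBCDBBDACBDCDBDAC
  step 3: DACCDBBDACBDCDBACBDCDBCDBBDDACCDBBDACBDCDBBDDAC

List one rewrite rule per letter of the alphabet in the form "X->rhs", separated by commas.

  step 2 ⇒ step 3: ACBDCDBCDBBDACBDCDBDAC ⇒ D·AC·CDB·BD·AC·BD·CDB·AC·BD·CDB·CDB·BD·D·AC·CDB·BD·AC·BD·CDB·BD·D·AC
    A ↦ D
    B ↦ CDB
    C ↦ AC
    D ↦ BD

A->D, B->CDB, C->AC, D->BD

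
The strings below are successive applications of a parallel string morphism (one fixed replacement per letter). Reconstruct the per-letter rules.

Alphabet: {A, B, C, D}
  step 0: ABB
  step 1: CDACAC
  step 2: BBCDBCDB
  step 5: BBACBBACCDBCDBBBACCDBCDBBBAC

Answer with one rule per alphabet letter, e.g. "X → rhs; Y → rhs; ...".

A->CD, B->AC, C->B, D->B

  step 1 ⇒ step 2: CDACAC ⇒ B·B·CD·B·CD·B
    A ↦ CD
    C ↦ B
    D ↦ B
  step 0 ⇒ step 1: ABB ⇒ CD·AC·AC
    B ↦ AC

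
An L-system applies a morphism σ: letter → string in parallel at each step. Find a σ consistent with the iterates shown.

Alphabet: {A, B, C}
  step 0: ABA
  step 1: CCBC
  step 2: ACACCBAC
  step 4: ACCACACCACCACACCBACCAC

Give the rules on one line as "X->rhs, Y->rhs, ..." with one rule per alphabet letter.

  step 1 ⇒ step 2: CCBC ⇒ AC·AC·CB·AC
    B ↦ CB
    C ↦ AC
  step 0 ⇒ step 1: ABA ⇒ C·CB·C
    A ↦ C

A->C, B->CB, C->AC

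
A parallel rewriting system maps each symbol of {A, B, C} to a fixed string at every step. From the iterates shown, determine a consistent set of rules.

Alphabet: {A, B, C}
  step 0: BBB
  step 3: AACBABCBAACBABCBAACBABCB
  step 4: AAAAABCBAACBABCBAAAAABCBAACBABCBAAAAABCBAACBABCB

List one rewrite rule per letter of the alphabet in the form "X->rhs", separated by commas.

A->AA, B->CB, C->AB

  step 3 ⇒ step 4: AACBABCBAACBABCBAACBABCB ⇒ AA·AA·AB·CB·AA·CB·AB·CB·AA·AA·AB·CB·AA·CB·AB·CB·AA·AA·AB·CB·AA·CB·AB·CB
    A ↦ AA
    B ↦ CB
    C ↦ AB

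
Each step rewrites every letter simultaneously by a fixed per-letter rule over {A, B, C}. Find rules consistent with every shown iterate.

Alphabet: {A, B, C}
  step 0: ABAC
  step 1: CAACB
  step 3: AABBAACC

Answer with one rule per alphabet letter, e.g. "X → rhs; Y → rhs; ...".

A->C, B->AA, C->B

  step 0 ⇒ step 1: ABAC ⇒ C·AA·C·B
    A ↦ C
    B ↦ AA
    C ↦ B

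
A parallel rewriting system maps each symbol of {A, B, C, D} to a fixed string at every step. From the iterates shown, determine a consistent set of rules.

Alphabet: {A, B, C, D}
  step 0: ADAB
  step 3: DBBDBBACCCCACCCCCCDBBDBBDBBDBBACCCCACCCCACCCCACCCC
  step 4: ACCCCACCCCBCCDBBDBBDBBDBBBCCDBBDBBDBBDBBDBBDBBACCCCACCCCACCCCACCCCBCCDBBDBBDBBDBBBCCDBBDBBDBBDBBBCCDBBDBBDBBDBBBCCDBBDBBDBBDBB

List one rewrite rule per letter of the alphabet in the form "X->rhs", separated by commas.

A->BCC, B->CC, C->DBB, D->A

  step 3 ⇒ step 4: DBBDBBACCCCACCCCCCDBBDBBDBBDBBACCCCACCCCACCCCACCCC ⇒ A·CC·CC·A·CC·CC·BCC·DBB·DBB·DBB·DBB·BCC·DBB·DBB·DBB·DBB·DBB·DBB·A·CC·CC·A·CC·CC·A·CC·CC·A·CC·CC·BCC·DBB·DBB·DBB·DBB·BCC·DBB·DBB·DBB·DBB·BCC·DBB·DBB·DBB·DBB·BCC·DBB·DBB·DBB·DBB
    A ↦ BCC
    B ↦ CC
    C ↦ DBB
    D ↦ A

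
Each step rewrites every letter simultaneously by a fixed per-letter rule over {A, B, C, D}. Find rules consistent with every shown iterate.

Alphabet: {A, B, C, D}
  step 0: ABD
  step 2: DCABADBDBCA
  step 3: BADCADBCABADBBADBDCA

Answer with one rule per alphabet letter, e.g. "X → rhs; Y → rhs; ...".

A->CA, B->DB, C->D, D->BA

  step 2 ⇒ step 3: DCABADBDBCA ⇒ BA·D·CA·DB·CA·BA·DB·BA·DB·D·CA
    A ↦ CA
    B ↦ DB
    C ↦ D
    D ↦ BA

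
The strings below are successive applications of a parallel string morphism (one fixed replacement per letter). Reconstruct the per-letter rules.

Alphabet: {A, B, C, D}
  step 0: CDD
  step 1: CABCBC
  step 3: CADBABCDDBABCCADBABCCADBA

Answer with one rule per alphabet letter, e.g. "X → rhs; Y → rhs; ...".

  step 0 ⇒ step 1: CDD ⇒ CA·BC·BC
    C ↦ CA
    D ↦ BC
    A ↦ DBA  (constrained at step 1)
    B ↦ D  (constrained at step 1)

A->DBA, B->D, C->CA, D->BC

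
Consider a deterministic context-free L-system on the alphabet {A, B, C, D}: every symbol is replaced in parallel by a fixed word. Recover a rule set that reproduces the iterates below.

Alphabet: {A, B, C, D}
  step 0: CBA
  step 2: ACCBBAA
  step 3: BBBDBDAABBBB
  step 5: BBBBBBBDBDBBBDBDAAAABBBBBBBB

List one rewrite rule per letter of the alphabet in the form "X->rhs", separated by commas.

  step 2 ⇒ step 3: ACCBBAA ⇒ BB·BD·BD·A·A·BB·BB
    A ↦ BB
    B ↦ A
    C ↦ BD
    D ↦ CC  (constrained at step 3)

A->BB, B->A, C->BD, D->CC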